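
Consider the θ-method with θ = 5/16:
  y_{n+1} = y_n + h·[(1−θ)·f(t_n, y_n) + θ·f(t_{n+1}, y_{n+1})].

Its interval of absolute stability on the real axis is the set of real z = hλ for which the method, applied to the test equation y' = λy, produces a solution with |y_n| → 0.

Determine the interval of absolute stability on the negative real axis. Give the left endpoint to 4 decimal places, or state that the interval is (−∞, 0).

On y'=λy, z=hλ:
  y_{n+1} = y_n + z·[11/16·y_n + 5/16·y_{n+1}] ⇒ (1 − 5/16z)y_{n+1} = (1 + 11/16z)y_n
  so R(z) = (1 + 11/16z)/(1 − 5/16z).

Boundary: |R(x)|=1, x<0.
x=-0.63: |R|=0.4736
R=−1: 1+11/16x = −1+5/16x ⇒ -3/8x=2 ⇒ x=2/(-3/8)=-5.3333
Confirm numerically:
  x=-3.871: |R|=0.75183 <1
  x=-3.005: |R|=0.54972 <1
  x=-2.136: |R|=0.28096 <1
  x=-5.909: |R|=1.07584 >1
  x=-5.421: |R|=1.01220 >1
Stable set (-5.3333, 0).

(-5.3333, 0).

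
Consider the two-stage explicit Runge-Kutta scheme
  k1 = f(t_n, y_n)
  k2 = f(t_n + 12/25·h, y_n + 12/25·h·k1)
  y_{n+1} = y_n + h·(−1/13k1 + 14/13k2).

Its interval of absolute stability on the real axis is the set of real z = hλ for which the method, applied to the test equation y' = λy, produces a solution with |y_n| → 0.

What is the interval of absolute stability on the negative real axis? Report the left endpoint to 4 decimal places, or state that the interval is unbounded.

On y'=λy, z=hλ:
  k1=λy_n ⇒ h·k1=z·y_n;  k2=λ(1+12/25z)y_n ⇒ h·k2=z(1+12/25z)y_n
  y_{n+1}/y_n = 1 − 1/13z + 14/13z(1+12/25z) = 1 + z + 168/325z²
  so R(z) = 1 + z + 168/325z².

Find x<0 with |R(x)|<1.
x=-0.81: |R|=0.5292
R=1: x+168/325x²=0 ⇒ x=−325/168=-1.9345; min R=1−1/(4·168/325)=0.5164>−1
Confirm numerically:
  x=-1.731: |R|=0.81789 <1
  x=-1.252: |R|=0.55828 <1
  x=-0.896: |R|=0.51899 <1
  x=-2.476: |R|=1.69304 >1
  x=-2.323: |R|=1.46649 >1
  x=-2.080: |R|=1.15642 >1
So |R|<1 on (-1.9345, 0).

(-1.9345, 0).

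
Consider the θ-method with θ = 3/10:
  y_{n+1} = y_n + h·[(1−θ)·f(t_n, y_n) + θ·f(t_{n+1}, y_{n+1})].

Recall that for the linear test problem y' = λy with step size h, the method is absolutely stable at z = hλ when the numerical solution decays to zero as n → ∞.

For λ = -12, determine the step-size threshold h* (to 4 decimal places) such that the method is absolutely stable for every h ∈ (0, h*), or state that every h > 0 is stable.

With y'=λy (z=hλ):
  y_{n+1} = y_n + z·[7/10·y_n + 3/10·y_{n+1}] ⇒ (1 − 3/10z)y_{n+1} = (1 + 7/10z)y_n
  so R(z) = (1 + 7/10z)/(1 − 3/10z).

Boundary: |R(x)|=1, x<0.
x=-0.31: |R|=0.7164
R=−1: 1+7/10x = −1+3/10x ⇒ -2/5x=2 ⇒ x=2/(-2/5)=-5.0000
Confirm numerically:
  x=-4.962: |R|=0.99389 <1
  x=-4.921: |R|=0.98724 <1
  x=-2.795: |R|=0.52026 <1
  x=-2.511: |R|=0.43216 <1
  x=-5.519: |R|=1.07817 >1
  x=-5.343: |R|=1.05271 >1
  x=-5.052: |R|=1.00827 >1
Interval (-5.0000, 0).

(-5.0000,0); λ=-12 ⇒ h* = (5)/12 = 0.4167.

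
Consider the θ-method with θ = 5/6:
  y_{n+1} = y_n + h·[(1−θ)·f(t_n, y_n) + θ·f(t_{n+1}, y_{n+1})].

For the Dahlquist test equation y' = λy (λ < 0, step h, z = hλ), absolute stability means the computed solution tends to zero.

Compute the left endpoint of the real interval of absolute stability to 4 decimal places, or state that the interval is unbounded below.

(−∞, 0) — no finite endpoint.

Test eqn y'=λy, z=hλ:
  y_{n+1} = y_n + z·[1/6·y_n + 5/6·y_{n+1}] ⇒ (1 − 5/6z)y_{n+1} = (1 + 1/6z)y_n
  ⇒ R(z) = (1 + 1/6z)/(1 − 5/6z).

Boundary: |R(x)|=1, x<0.
x=-1.55: |R|=0.3236
x=-2: |R|=0.2500
x=-10: |R|=0.0714
x=-100: |R|=0.1858
θ=5/6≥1/2 ⇒ |1+1/6x|<|1−5/6x| ∀x<0 ⇒ unbounded interval.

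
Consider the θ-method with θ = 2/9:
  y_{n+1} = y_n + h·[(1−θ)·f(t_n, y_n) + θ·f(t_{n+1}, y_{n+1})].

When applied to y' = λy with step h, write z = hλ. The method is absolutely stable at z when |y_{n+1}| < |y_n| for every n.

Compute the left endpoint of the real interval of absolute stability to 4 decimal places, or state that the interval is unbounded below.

z* = -3.6000.

Set f=λy, z=hλ:
  y_{n+1} = y_n + z·[7/9·y_n + 2/9·y_{n+1}] ⇒ (1 − 2/9z)y_{n+1} = (1 + 7/9z)y_n
  ⇒ R(z) = (1 + 7/9z)/(1 − 2/9z).

Need |R(x)|<1, x<0.
x=-0.46: |R|=0.5827
R=−1: 1+7/9x = −1+2/9x ⇒ -5/9x=2 ⇒ x=2/(-5/9)=-3.6000
Confirm numerically:
  x=-3.013: |R|=0.80467 <1
  x=-2.941: |R|=0.77859 <1
  x=-1.710: |R|=0.23913 <1
  x=-1.494: |R|=0.12162 <1
  x=-4.075: |R|=1.13848 >1
  x=-3.860: |R|=1.07775 >1
  x=-3.721: |R|=1.03680 >1
So |R|<1 on (-3.6000, 0).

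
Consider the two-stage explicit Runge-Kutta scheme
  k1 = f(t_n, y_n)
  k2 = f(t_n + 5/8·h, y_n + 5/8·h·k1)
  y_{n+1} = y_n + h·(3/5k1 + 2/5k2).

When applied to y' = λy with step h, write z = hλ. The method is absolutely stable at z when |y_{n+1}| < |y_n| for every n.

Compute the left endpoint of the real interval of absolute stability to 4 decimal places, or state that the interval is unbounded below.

Test eqn y'=λy, z=hλ:
  k1=λy_n ⇒ h·k1=z·y_n;  k2=λ(1+5/8z)y_n ⇒ h·k2=z(1+5/8z)y_n
  y_{n+1}/y_n = 1 + 3/5z + 2/5z(1+5/8z) = 1 + z + 1/4z²
  ⇒ R(z) = 1 + z + 1/4z².

Need |R(x)|<1, x<0.
x=-0.38: |R|=0.6561
R=1: x+1/4x²=0 ⇒ x=−4=-4.0000; min R=1−1/(4·1/4)=0.0000>−1
Confirm numerically:
  x=-3.840: |R|=0.84640 <1
  x=-3.584: |R|=0.62726 <1
  x=-3.456: |R|=0.52998 <1
  x=-1.714: |R|=0.02045 <1
  x=-4.568: |R|=1.64866 >1
  x=-4.532: |R|=1.60276 >1
So |R|<1 on (-4.0000, 0).

left endpoint -4.0000.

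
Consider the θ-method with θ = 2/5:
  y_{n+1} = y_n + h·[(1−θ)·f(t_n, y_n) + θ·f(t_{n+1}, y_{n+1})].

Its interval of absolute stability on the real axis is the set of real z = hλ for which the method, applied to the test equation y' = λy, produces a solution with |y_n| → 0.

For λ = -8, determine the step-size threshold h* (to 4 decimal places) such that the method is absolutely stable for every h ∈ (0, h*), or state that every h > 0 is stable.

With y'=λy (z=hλ):
  y_{n+1} = y_n + z·[3/5·y_n + 2/5·y_{n+1}] ⇒ (1 − 2/5z)y_{n+1} = (1 + 3/5z)y_n
  so R(z) = (1 + 3/5z)/(1 − 2/5z).

Boundary: |R(x)|=1, x<0.
x=-1.22: |R|=0.1801
R=−1: 1+3/5x = −1+2/5x ⇒ -1/5x=2 ⇒ x=2/(-1/5)=-10.0000
Confirm numerically:
  x=-8.370: |R|=0.92502 <1
  x=-7.774: |R|=0.89167 <1
  x=-7.501: |R|=0.87506 <1
  x=-5.823: |R|=0.74907 <1
  x=-10.108: |R|=1.00428 >1
  x=-10.100: |R|=1.00397 >1
Interval (-10.0000, 0).

(-10.0000,0); λ=-8 ⇒ h* = (10)/8 = 1.2500.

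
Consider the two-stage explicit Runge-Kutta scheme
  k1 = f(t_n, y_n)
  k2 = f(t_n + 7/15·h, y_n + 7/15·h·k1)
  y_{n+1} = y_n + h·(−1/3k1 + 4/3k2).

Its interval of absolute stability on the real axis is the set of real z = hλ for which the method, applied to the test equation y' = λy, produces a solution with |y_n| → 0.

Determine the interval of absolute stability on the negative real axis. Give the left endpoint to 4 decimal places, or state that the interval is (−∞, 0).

Set f=λy, z=hλ:
  k1=λy_n ⇒ h·k1=z·y_n;  k2=λ(1+7/15z)y_n ⇒ h·k2=z(1+7/15z)y_n
  y_{n+1}/y_n = 1 − 1/3z + 4/3z(1+7/15z) = 1 + z + 28/45z²
  Hence R(z) = 1 + z + 28/45z².

Solve |R(x)|<1 on ℝ⁻.
x=-0.81: |R|=0.5982
R=1: x+28/45x²=0 ⇒ x=−45/28=-1.6071; min R=1−1/(4·28/45)=0.5982>−1
Confirm numerically:
  x=-1.195: |R|=0.69355 <1
  x=-1.129: |R|=0.66411 <1
  x=-1.062: |R|=0.63977 <1
  x=-2.192: |R|=1.79769 >1
  x=-2.158: |R|=1.73967 >1
  x=-2.003: |R|=1.49336 >1
Stable set (-1.6071, 0).

z∈(-1.6071,0).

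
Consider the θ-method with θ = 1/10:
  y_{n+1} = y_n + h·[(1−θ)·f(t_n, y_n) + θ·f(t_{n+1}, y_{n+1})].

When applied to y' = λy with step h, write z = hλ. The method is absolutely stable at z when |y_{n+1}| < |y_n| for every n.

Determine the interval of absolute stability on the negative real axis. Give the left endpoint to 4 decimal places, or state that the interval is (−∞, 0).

z∈(-2.5000,0).

Test eqn y'=λy, z=hλ:
  y_{n+1} = y_n + z·[9/10·y_n + 1/10·y_{n+1}] ⇒ (1 − 1/10z)y_{n+1} = (1 + 9/10z)y_n
  Hence R(z) = (1 + 9/10z)/(1 − 1/10z).

Need |R(x)|<1, x<0.
x=-0.91: |R|=0.1659
R=−1: 1+9/10x = −1+1/10x ⇒ -4/5x=2 ⇒ x=2/(-4/5)=-2.5000
Confirm numerically:
  x=-2.442: |R|=0.96271 <1
  x=-1.186: |R|=0.06025 <1
  x=-1.121: |R|=0.00800 <1
  x=-1.021: |R|=0.07359 <1
  x=-2.901: |R|=1.24866 >1
  x=-2.822: |R|=1.20090 >1
Stable set (-2.5000, 0).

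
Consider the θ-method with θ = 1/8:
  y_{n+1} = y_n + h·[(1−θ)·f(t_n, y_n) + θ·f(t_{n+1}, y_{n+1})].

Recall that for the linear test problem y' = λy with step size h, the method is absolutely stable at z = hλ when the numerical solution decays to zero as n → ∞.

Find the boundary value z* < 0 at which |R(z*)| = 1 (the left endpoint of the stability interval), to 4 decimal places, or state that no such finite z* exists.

Test eqn y'=λy, z=hλ:
  y_{n+1} = y_n + z·[7/8·y_n + 1/8·y_{n+1}] ⇒ (1 − 1/8z)y_{n+1} = (1 + 7/8z)y_n
  Hence R(z) = (1 + 7/8z)/(1 − 1/8z).

Need |R(x)|<1, x<0.
x=-0.38: |R|=0.6372
R=−1: 1+7/8x = −1+1/8x ⇒ -3/4x=2 ⇒ x=2/(-3/4)=-2.6667
Confirm numerically:
  x=-2.324: |R|=0.80085 <1
  x=-2.265: |R|=0.76522 <1
  x=-1.977: |R|=0.58525 <1
  x=-2.932: |R|=1.14563 >1
  x=-2.742: |R|=1.04208 >1
Stable set (-2.6667, 0).

z* = -2.6667.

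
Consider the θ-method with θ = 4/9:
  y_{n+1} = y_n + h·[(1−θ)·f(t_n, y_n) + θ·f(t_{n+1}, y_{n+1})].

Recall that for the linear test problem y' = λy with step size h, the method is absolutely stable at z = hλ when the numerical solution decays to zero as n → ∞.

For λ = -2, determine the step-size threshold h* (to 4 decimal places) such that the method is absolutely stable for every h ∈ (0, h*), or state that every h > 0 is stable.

(-18.0000,0); λ=-2 ⇒ h* = (18)/2 = 9.0000.

With y'=λy (z=hλ):
  y_{n+1} = y_n + z·[5/9·y_n + 4/9·y_{n+1}] ⇒ (1 − 4/9z)y_{n+1} = (1 + 5/9z)y_n
  R(z) = (1 + 5/9z)/(1 − 4/9z).

Boundary: |R(x)|=1, x<0.
x=-1.26: |R|=0.1923
R=−1: 1+5/9x = −1+4/9x ⇒ -1/9x=2 ⇒ x=2/(-1/9)=-18.0000
Confirm numerically:
  x=-15.793: |R|=0.96942 <1
  x=-14.261: |R|=0.94339 <1
  x=-10.214: |R|=0.84383 <1
  x=-8.416: |R|=0.77536 <1
  x=-18.522: |R|=1.00628 >1
  x=-18.394: |R|=1.00477 >1
  x=-18.187: |R|=1.00229 >1
Stable set (-18.0000, 0).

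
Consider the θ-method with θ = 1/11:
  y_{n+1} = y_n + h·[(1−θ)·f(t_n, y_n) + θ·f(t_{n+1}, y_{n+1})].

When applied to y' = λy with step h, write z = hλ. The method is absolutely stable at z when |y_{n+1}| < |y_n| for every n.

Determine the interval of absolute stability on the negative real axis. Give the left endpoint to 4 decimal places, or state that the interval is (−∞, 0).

(-2.4444, 0).

On y'=λy, z=hλ:
  y_{n+1} = y_n + z·[10/11·y_n + 1/11·y_{n+1}] ⇒ (1 − 1/11z)y_{n+1} = (1 + 10/11z)y_n
  ⇒ R(z) = (1 + 10/11z)/(1 − 1/11z).

Boundary: |R(x)|=1, x<0.
x=-0.61: |R|=0.4220
R=−1: 1+10/11x = −1+1/11x ⇒ -9/11x=2 ⇒ x=2/(-9/11)=-2.4444
Confirm numerically:
  x=-2.355: |R|=0.93972 <1
  x=-2.246: |R|=0.86517 <1
  x=-1.979: |R|=0.67725 <1
  x=-1.179: |R|=0.06487 <1
  x=-2.740: |R|=1.19360 >1
  x=-2.582: |R|=1.09115 >1
  x=-2.569: |R|=1.08261 >1
So |R|<1 on (-2.4444, 0).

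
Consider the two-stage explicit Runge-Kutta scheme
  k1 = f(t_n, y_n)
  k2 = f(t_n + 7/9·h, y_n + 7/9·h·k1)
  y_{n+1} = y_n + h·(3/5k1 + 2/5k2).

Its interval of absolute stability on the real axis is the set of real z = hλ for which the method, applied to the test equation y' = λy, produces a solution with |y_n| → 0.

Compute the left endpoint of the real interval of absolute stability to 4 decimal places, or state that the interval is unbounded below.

Set f=λy, z=hλ:
  k1=λy_n ⇒ h·k1=z·y_n;  k2=λ(1+7/9z)y_n ⇒ h·k2=z(1+7/9z)y_n
  y_{n+1}/y_n = 1 + 3/5z + 2/5z(1+7/9z) = 1 + z + 14/45z²
  R(z) = 1 + z + 14/45z².

Boundary: |R(x)|=1, x<0.
x=-1.55: |R|=0.1974
R=1: x+14/45x²=0 ⇒ x=−45/14=-3.2143; min R=1−1/(4·14/45)=0.1964>−1
Confirm numerically:
  x=-3.097: |R|=0.88699 <1
  x=-2.721: |R|=0.58242 <1
  x=-2.132: |R|=0.28213 <1
  x=-3.592: |R|=1.42210 >1
  x=-3.264: |R|=1.05048 >1
Stable set (-3.2143, 0).

left endpoint -3.2143.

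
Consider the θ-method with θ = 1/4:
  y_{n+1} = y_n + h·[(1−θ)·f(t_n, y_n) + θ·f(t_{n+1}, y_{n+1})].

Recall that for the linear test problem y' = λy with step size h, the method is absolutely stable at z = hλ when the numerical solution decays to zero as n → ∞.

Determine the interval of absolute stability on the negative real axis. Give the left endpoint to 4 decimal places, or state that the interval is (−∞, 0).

z∈(-4.0000,0).

Set f=λy, z=hλ:
  y_{n+1} = y_n + z·[3/4·y_n + 1/4·y_{n+1}] ⇒ (1 − 1/4z)y_{n+1} = (1 + 3/4z)y_n
  Hence R(z) = (1 + 3/4z)/(1 − 1/4z).

Find x<0 with |R(x)|<1.
x=-1.23: |R|=0.0593
R=−1: 1+3/4x = −1+1/4x ⇒ -1/2x=2 ⇒ x=2/(-1/2)=-4.0000
Confirm numerically:
  x=-3.486: |R|=0.86268 <1
  x=-3.357: |R|=0.82520 <1
  x=-2.379: |R|=0.49177 <1
  x=-2.213: |R|=0.42475 <1
  x=-4.269: |R|=1.06506 >1
  x=-4.069: |R|=1.01710 >1
Interval (-4.0000, 0).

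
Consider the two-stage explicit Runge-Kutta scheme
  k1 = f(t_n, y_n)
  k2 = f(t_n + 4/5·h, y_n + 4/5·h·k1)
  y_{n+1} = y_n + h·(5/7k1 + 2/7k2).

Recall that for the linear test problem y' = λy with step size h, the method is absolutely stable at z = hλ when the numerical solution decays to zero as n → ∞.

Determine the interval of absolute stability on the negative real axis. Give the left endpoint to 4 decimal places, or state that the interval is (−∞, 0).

z∈(-4.3750,0).

With y'=λy (z=hλ):
  k1=λy_n ⇒ h·k1=z·y_n;  k2=λ(1+4/5z)y_n ⇒ h·k2=z(1+4/5z)y_n
  y_{n+1}/y_n = 1 + 5/7z + 2/7z(1+4/5z) = 1 + z + 8/35z²
  so R(z) = 1 + z + 8/35z².

Need |R(x)|<1, x<0.
x=-1.05: |R|=0.2020
R=1: x+8/35x²=0 ⇒ x=−35/8=-4.3750; min R=1−1/(4·8/35)=-0.0938>−1
Confirm numerically:
  x=-3.469: |R|=0.28162 <1
  x=-2.789: |R|=0.01105 <1
  x=-1.777: |R|=0.05523 <1
  x=-4.886: |R|=1.57068 >1
  x=-4.660: |R|=1.30357 >1
  x=-4.586: |R|=1.22118 >1
Interval (-4.3750, 0).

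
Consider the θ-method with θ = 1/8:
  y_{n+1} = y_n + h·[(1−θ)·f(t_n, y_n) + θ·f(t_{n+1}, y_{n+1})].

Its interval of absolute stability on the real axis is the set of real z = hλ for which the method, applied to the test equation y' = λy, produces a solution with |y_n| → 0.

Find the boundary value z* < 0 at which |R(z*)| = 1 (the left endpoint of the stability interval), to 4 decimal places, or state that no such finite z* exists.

Test eqn y'=λy, z=hλ:
  y_{n+1} = y_n + z·[7/8·y_n + 1/8·y_{n+1}] ⇒ (1 − 1/8z)y_{n+1} = (1 + 7/8z)y_n
  so R(z) = (1 + 7/8z)/(1 − 1/8z).

Boundary: |R(x)|=1, x<0.
x=-1.11: |R|=0.0252
R=−1: 1+7/8x = −1+1/8x ⇒ -3/4x=2 ⇒ x=2/(-3/4)=-2.6667
Confirm numerically:
  x=-2.333: |R|=0.80625 <1
  x=-1.723: |R|=0.41767 <1
  x=-1.287: |R|=0.10865 <1
  x=-2.892: |R|=1.12413 >1
  x=-2.871: |R|=1.11278 >1
Stable set (-2.6667, 0).

z* = -2.6667.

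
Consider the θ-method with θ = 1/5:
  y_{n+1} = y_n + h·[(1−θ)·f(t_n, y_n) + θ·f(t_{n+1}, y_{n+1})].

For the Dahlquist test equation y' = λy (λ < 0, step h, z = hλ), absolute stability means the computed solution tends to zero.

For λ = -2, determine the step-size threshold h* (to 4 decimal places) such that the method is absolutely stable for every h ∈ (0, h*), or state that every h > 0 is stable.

On y'=λy, z=hλ:
  y_{n+1} = y_n + z·[4/5·y_n + 1/5·y_{n+1}] ⇒ (1 − 1/5z)y_{n+1} = (1 + 4/5z)y_n
  so R(z) = (1 + 4/5z)/(1 − 1/5z).

Need |R(x)|<1, x<0.
x=-1.74: |R|=0.2908
R=−1: 1+4/5x = −1+1/5x ⇒ -3/5x=2 ⇒ x=2/(-3/5)=-3.3333
Confirm numerically:
  x=-2.824: |R|=0.80470 <1
  x=-2.411: |R|=0.62664 <1
  x=-1.788: |R|=0.31703 <1
  x=-1.589: |R|=0.20580 <1
  x=-3.795: |R|=1.15748 >1
  x=-3.582: |R|=1.08693 >1
Stable set (-3.3333, 0).

(-3.3333,0); λ=-2 ⇒ h* = (10/3)/2 = 1.6667.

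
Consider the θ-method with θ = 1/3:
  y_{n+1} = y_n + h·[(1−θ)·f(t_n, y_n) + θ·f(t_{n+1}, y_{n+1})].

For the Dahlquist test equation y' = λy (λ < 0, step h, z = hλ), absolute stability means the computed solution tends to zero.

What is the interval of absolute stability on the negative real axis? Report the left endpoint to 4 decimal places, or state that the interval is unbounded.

With y'=λy (z=hλ):
  y_{n+1} = y_n + z·[2/3·y_n + 1/3·y_{n+1}] ⇒ (1 − 1/3z)y_{n+1} = (1 + 2/3z)y_n
  ⇒ R(z) = (1 + 2/3z)/(1 − 1/3z).

Solve |R(x)|<1 on ℝ⁻.
x=-0.75: |R|=0.4000
R=−1: 1+2/3x = −1+1/3x ⇒ -1/3x=2 ⇒ x=2/(-1/3)=-6.0000
Confirm numerically:
  x=-5.074: |R|=0.88531 <1
  x=-4.061: |R|=0.72539 <1
  x=-3.803: |R|=0.67705 <1
  x=-6.264: |R|=1.02850 >1
  x=-6.180: |R|=1.01961 >1
  x=-6.079: |R|=1.00870 >1
Interval (-6.0000, 0).

(-6.0000, 0).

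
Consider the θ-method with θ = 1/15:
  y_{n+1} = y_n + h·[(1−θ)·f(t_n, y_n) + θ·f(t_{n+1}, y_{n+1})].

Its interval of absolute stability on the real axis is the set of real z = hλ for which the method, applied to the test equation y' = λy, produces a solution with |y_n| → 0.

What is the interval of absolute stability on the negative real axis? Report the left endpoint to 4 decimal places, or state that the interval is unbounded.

Test eqn y'=λy, z=hλ:
  y_{n+1} = y_n + z·[14/15·y_n + 1/15·y_{n+1}] ⇒ (1 − 1/15z)y_{n+1} = (1 + 14/15z)y_n
  ⇒ R(z) = (1 + 14/15z)/(1 − 1/15z).

Boundary: |R(x)|=1, x<0.
x=-1.24: |R|=0.1453
R=−1: 1+14/15x = −1+1/15x ⇒ -13/15x=2 ⇒ x=2/(-13/15)=-2.3077
Confirm numerically:
  x=-2.166: |R|=0.89269 <1
  x=-1.740: |R|=0.55914 <1
  x=-1.651: |R|=0.48730 <1
  x=-1.455: |R|=0.32634 <1
  x=-2.871: |R|=1.40977 >1
  x=-2.774: |R|=1.34106 >1
  x=-2.635: |R|=1.24128 >1
Interval (-2.3077, 0).

z∈(-2.3077,0).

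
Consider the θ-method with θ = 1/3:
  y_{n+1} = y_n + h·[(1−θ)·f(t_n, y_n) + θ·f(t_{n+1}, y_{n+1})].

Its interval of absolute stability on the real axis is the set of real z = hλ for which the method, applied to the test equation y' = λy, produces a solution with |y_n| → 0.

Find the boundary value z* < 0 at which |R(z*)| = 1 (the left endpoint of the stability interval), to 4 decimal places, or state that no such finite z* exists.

On y'=λy, z=hλ:
  y_{n+1} = y_n + z·[2/3·y_n + 1/3·y_{n+1}] ⇒ (1 − 1/3z)y_{n+1} = (1 + 2/3z)y_n
  R(z) = (1 + 2/3z)/(1 − 1/3z).

Need |R(x)|<1, x<0.
x=-0.69: |R|=0.4390
R=−1: 1+2/3x = −1+1/3x ⇒ -1/3x=2 ⇒ x=2/(-1/3)=-6.0000
Confirm numerically:
  x=-5.735: |R|=0.96966 <1
  x=-3.882: |R|=0.69224 <1
  x=-3.478: |R|=0.61068 <1
  x=-6.462: |R|=1.04883 >1
  x=-6.318: |R|=1.03413 >1
Interval (-6.0000, 0).

left endpoint -6.0000.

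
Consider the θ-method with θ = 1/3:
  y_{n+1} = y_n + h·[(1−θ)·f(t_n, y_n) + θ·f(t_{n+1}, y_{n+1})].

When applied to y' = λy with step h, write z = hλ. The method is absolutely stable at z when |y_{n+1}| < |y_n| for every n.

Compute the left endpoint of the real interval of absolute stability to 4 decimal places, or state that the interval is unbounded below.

z* = -6.0000.

With y'=λy (z=hλ):
  y_{n+1} = y_n + z·[2/3·y_n + 1/3·y_{n+1}] ⇒ (1 − 1/3z)y_{n+1} = (1 + 2/3z)y_n
  Hence R(z) = (1 + 2/3z)/(1 − 1/3z).

Solve |R(x)|<1 on ℝ⁻.
x=-0.99: |R|=0.2556
R=−1: 1+2/3x = −1+1/3x ⇒ -1/3x=2 ⇒ x=2/(-1/3)=-6.0000
Confirm numerically:
  x=-5.765: |R|=0.97319 <1
  x=-2.880: |R|=0.46939 <1
  x=-2.696: |R|=0.41994 <1
  x=-6.508: |R|=1.05343 >1
  x=-6.469: |R|=1.04953 >1
  x=-6.074: |R|=1.00816 >1
Interval (-6.0000, 0).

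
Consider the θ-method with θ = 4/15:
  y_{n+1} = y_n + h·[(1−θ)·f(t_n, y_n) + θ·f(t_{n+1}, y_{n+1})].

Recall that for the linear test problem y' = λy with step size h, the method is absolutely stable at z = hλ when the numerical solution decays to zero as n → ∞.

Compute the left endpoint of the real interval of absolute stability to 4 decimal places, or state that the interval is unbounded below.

On y'=λy, z=hλ:
  y_{n+1} = y_n + z·[11/15·y_n + 4/15·y_{n+1}] ⇒ (1 − 4/15z)y_{n+1} = (1 + 11/15z)y_n
  ⇒ R(z) = (1 + 11/15z)/(1 − 4/15z).

Solve |R(x)|<1 on ℝ⁻.
x=-1.54: |R|=0.0917
R=−1: 1+11/15x = −1+4/15x ⇒ -7/15x=2 ⇒ x=2/(-7/15)=-4.2857
Confirm numerically:
  x=-2.510: |R|=0.50359 <1
  x=-2.156: |R|=0.36895 <1
  x=-2.064: |R|=0.33127 <1
  x=-4.830: |R|=1.11101 >1
  x=-4.802: |R|=1.10565 >1
  x=-4.722: |R|=1.09012 >1
Stable set (-4.2857, 0).

left endpoint -4.2857.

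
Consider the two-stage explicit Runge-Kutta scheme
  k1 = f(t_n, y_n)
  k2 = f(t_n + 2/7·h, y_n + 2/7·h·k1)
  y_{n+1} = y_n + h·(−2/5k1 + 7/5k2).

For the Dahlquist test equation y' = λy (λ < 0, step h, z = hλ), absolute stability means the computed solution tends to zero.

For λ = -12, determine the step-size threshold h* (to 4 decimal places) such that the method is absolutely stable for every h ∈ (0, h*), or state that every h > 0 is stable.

With y'=λy (z=hλ):
  k1=λy_n ⇒ h·k1=z·y_n;  k2=λ(1+2/7z)y_n ⇒ h·k2=z(1+2/7z)y_n
  y_{n+1}/y_n = 1 − 2/5z + 7/5z(1+2/7z) = 1 + z + 2/5z²
  ⇒ R(z) = 1 + z + 2/5z².

Find x<0 with |R(x)|<1.
x=-0.91: |R|=0.4212
R=1: x+2/5x²=0 ⇒ x=−5/2=-2.5000; min R=1−1/(4·2/5)=0.3750>−1
Confirm numerically:
  x=-2.452: |R|=0.95292 <1
  x=-2.234: |R|=0.76230 <1
  x=-2.035: |R|=0.62149 <1
  x=-1.574: |R|=0.41699 <1
  x=-2.728: |R|=1.24879 >1
  x=-2.645: |R|=1.15341 >1
Interval (-2.5000, 0).

(-2.5000,0); λ=-12 ⇒ h* = (5/2)/12 = 0.2083.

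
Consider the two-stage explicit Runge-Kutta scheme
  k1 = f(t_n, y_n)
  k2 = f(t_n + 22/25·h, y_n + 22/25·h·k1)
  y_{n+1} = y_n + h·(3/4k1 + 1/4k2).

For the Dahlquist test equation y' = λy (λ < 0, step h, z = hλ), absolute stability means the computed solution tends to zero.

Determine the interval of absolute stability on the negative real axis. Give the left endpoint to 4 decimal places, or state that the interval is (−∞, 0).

Set f=λy, z=hλ:
  k1=λy_n ⇒ h·k1=z·y_n;  k2=λ(1+22/25z)y_n ⇒ h·k2=z(1+22/25z)y_n
  y_{n+1}/y_n = 1 + 3/4z + 1/4z(1+22/25z) = 1 + z + 11/50z²
  ⇒ R(z) = 1 + z + 11/50z².

Solve |R(x)|<1 on ℝ⁻.
x=-0.59: |R|=0.4866
R=1: x+11/50x²=0 ⇒ x=−50/11=-4.5455; min R=1−1/(4·11/50)=-0.1364>−1
Confirm numerically:
  x=-4.265: |R|=0.73685 <1
  x=-4.049: |R|=0.55777 <1
  x=-3.146: |R|=0.03141 <1
  x=-5.099: |R|=1.62096 >1
  x=-4.654: |R|=1.11114 >1
  x=-4.616: |R|=1.07164 >1
So |R|<1 on (-4.5455, 0).

z∈(-4.5455,0).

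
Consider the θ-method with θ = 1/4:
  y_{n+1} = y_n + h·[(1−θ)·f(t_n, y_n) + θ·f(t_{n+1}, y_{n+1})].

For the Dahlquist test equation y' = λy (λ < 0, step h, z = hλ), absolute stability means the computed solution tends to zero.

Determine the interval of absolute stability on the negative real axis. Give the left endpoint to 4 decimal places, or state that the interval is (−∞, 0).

z∈(-4.0000,0).

Test eqn y'=λy, z=hλ:
  y_{n+1} = y_n + z·[3/4·y_n + 1/4·y_{n+1}] ⇒ (1 − 1/4z)y_{n+1} = (1 + 3/4z)y_n
  R(z) = (1 + 3/4z)/(1 − 1/4z).

Find x<0 with |R(x)|<1.
x=-1.14: |R|=0.1128
R=−1: 1+3/4x = −1+1/4x ⇒ -1/2x=2 ⇒ x=2/(-1/2)=-4.0000
Confirm numerically:
  x=-3.707: |R|=0.92397 <1
  x=-2.110: |R|=0.38134 <1
  x=-2.101: |R|=0.37748 <1
  x=-1.840: |R|=0.26027 <1
  x=-4.173: |R|=1.04233 >1
  x=-4.088: |R|=1.02176 >1
So |R|<1 on (-4.0000, 0).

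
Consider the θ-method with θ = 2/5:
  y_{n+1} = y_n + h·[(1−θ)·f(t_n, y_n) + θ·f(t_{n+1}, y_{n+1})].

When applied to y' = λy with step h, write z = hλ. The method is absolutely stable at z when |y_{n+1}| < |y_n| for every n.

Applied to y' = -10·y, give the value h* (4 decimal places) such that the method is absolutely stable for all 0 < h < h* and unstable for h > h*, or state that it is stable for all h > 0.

(-10.0000,0); λ=-10 ⇒ h* = (10)/10 = 1.0000.

Test eqn y'=λy, z=hλ:
  y_{n+1} = y_n + z·[3/5·y_n + 2/5·y_{n+1}] ⇒ (1 − 2/5z)y_{n+1} = (1 + 3/5z)y_n
  Hence R(z) = (1 + 3/5z)/(1 − 2/5z).

Boundary: |R(x)|=1, x<0.
x=-1.2: |R|=0.1892
R=−1: 1+3/5x = −1+2/5x ⇒ -1/5x=2 ⇒ x=2/(-1/5)=-10.0000
Confirm numerically:
  x=-9.811: |R|=0.99232 <1
  x=-5.638: |R|=0.73200 <1
  x=-4.901: |R|=0.65552 <1
  x=-10.456: |R|=1.01760 >1
  x=-10.357: |R|=1.01388 >1
  x=-10.232: |R|=1.00911 >1
So |R|<1 on (-10.0000, 0).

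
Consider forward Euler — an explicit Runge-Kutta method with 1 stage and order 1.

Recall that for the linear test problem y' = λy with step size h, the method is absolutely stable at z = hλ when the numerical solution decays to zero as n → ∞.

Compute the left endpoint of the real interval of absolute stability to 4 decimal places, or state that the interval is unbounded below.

Test eqn y'=λy, z=hλ:
  order 1, 1-stage ⇒ R(z)=1+z
  (e.g. R(-1.11)=-0.11000, |R|=0.11000)

Boundary: |R(x)|=1, x<0.
x=-1.11: |R|=0.1100
|R(-2.22)|=1.2200 |R(-1.06)|=0.0600 |R(-0.87)|=0.1300
Bisect:
  x_lo=-2.5281 |R|=1.5281  x_hi=-0.1043 |R|=0.8957
  mid=-1.31618 |R|=0.31618 →hi
  mid=-1.92214 |R|=0.92214 →hi
  mid=-2.22512 |R|=1.22512 →lo
  mid=-2.07363 |R|=1.07363 →lo
  mid=-1.99788 |R|=0.99788 →hi
  mid=-2.03576 |R|=1.03576 →lo
  mid=-2.01682 |R|=1.01682 →lo
  mid=-2.00735 |R|=1.00735 →lo
  mid=-2.00262 |R|=1.00262 →lo
  ...
  [-2.00010,-1.99995] ⇒ x*=-2.0000
Interval (-2.0000, 0).

left endpoint -2.0000.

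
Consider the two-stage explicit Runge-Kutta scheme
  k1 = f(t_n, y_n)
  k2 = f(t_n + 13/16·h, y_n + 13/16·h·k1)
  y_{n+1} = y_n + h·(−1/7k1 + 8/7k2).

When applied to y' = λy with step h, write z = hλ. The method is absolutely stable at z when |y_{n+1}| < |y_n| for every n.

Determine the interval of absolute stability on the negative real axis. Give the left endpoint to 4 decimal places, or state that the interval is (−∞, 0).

On y'=λy, z=hλ:
  k1=λy_n ⇒ h·k1=z·y_n;  k2=λ(1+13/16z)y_n ⇒ h·k2=z(1+13/16z)y_n
  y_{n+1}/y_n = 1 − 1/7z + 8/7z(1+13/16z) = 1 + z + 13/14z²
  R(z) = 1 + z + 13/14z².

Need |R(x)|<1, x<0.
x=-0.45: |R|=0.7380
R=1: x+13/14x²=0 ⇒ x=−14/13=-1.0769; min R=1−1/(4·13/14)=0.7308>−1
Confirm numerically:
  x=-0.987: |R|=0.91759 <1
  x=-0.853: |R|=0.82264 <1
  x=-0.779: |R|=0.78450 <1
  x=-1.628: |R|=1.83307 >1
  x=-1.494: |R|=1.57860 >1
  x=-1.169: |R|=1.09995 >1
So |R|<1 on (-1.0769, 0).

(-1.0769, 0).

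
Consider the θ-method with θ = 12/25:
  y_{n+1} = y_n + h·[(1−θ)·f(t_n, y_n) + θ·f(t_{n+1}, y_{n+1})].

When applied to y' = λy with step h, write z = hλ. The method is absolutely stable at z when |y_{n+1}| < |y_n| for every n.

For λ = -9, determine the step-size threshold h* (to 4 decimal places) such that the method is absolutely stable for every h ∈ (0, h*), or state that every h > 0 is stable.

With y'=λy (z=hλ):
  y_{n+1} = y_n + z·[13/25·y_n + 12/25·y_{n+1}] ⇒ (1 − 12/25z)y_{n+1} = (1 + 13/25z)y_n
  R(z) = (1 + 13/25z)/(1 − 12/25z).

Find x<0 with |R(x)|<1.
x=-1.61: |R|=0.0918
R=−1: 1+13/25x = −1+12/25x ⇒ -1/25x=2 ⇒ x=2/(-1/25)=-50.0000
Confirm numerically:
  x=-48.571: |R|=0.99765 <1
  x=-32.058: |R|=0.95621 <1
  x=-26.234: |R|=0.93006 <1
  x=-25.192: |R|=0.92421 <1
  x=-50.463: |R|=1.00073 >1
  x=-50.288: |R|=1.00046 >1
  x=-50.183: |R|=1.00029 >1
Stable set (-50.0000, 0).

(-50.0000,0); λ=-9 ⇒ h* = (50)/9 = 5.5556.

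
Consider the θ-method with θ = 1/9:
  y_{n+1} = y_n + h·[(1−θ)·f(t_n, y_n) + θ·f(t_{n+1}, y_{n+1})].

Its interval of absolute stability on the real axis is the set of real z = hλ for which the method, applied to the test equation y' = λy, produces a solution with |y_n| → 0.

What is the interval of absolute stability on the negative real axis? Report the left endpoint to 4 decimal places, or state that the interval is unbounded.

On y'=λy, z=hλ:
  y_{n+1} = y_n + z·[8/9·y_n + 1/9·y_{n+1}] ⇒ (1 − 1/9z)y_{n+1} = (1 + 8/9z)y_n
  R(z) = (1 + 8/9z)/(1 − 1/9z).

Boundary: |R(x)|=1, x<0.
x=-0.96: |R|=0.1325
R=−1: 1+8/9x = −1+1/9x ⇒ -7/9x=2 ⇒ x=2/(-7/9)=-2.5714
Confirm numerically:
  x=-2.355: |R|=0.86658 <1
  x=-1.264: |R|=0.10834 <1
  x=-1.231: |R|=0.08289 <1
  x=-1.186: |R|=0.04791 <1
  x=-2.951: |R|=1.22232 >1
  x=-2.780: |R|=1.12394 >1
  x=-2.612: |R|=1.02446 >1
Stable set (-2.5714, 0).

(-2.5714, 0).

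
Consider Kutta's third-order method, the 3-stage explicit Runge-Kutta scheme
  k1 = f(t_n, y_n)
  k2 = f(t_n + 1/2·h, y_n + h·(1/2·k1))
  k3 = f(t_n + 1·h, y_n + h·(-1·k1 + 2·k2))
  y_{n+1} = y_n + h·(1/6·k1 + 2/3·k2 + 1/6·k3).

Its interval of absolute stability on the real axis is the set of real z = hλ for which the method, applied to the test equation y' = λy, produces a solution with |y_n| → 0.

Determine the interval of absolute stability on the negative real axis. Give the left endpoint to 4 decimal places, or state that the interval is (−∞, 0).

On y'=λy, z=hλ:
  order 3, 3-stage ⇒ R(z)=1+z+z^2/2+z^3/6
  (e.g. R(-0.92)=0.37342, |R|=0.37342)

Find x<0 with |R(x)|<1.
x=-0.92: |R|=0.3734
|R(-2.83)|=1.6031 |R(-2.38)|=0.7947 |R(-1.91)|=0.2473
Bisect:
  x_lo=-3.2780 |R|=2.7758  x_hi=-0.1835 |R|=0.8323
  mid=-1.73074 |R|=0.09707 →hi
  mid=-2.50436 |R|=0.98627 →hi
  mid=-2.89117 |R|=1.73955 →lo
  mid=-2.69776 |R|=1.33116 →lo
  mid=-2.60106 |R|=1.15122 →lo
  mid=-2.55271 |R|=1.06693 →lo
  mid=-2.52854 |R|=1.02615 →lo
  mid=-2.51645 |R|=1.00610 →lo
  mid=-2.51040 |R|=0.99615 →hi
  mid=-2.51343 |R|=1.00112 →lo
  ...
  [-2.51286,-2.51267] ⇒ x*=-2.5127
Stable set (-2.5127, 0).

z∈(-2.5127,0).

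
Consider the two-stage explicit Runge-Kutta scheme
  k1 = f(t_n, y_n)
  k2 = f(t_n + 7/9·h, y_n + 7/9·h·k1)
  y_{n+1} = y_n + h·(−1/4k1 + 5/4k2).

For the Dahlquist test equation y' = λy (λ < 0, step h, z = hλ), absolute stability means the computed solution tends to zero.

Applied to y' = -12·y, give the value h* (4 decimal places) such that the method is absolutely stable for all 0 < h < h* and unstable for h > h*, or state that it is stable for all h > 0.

On y'=λy, z=hλ:
  k1=λy_n ⇒ h·k1=z·y_n;  k2=λ(1+7/9z)y_n ⇒ h·k2=z(1+7/9z)y_n
  y_{n+1}/y_n = 1 − 1/4z + 5/4z(1+7/9z) = 1 + z + 35/36z²
  Hence R(z) = 1 + z + 35/36z².

Need |R(x)|<1, x<0.
x=-1.19: |R|=1.1868
R=1: x+35/36x²=0 ⇒ x=−36/35=-1.0286; min R=1−1/(4·35/36)=0.7429>−1
Confirm numerically:
  x=-0.680: |R|=0.76956 <1
  x=-0.612: |R|=0.75214 <1
  x=-0.552: |R|=0.74424 <1
  x=-1.335: |R|=1.39772 >1
  x=-1.135: |R|=1.11744 >1
  x=-1.077: |R|=1.05071 >1
So |R|<1 on (-1.0286, 0).

(-1.0286,0); λ=-12 ⇒ h* = (36/35)/12 = 0.0857.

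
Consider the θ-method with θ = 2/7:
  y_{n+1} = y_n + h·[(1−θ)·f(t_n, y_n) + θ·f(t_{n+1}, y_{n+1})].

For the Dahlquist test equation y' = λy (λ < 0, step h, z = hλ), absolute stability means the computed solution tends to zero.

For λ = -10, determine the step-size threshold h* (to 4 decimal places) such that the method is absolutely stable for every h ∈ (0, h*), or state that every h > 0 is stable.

Test eqn y'=λy, z=hλ:
  y_{n+1} = y_n + z·[5/7·y_n + 2/7·y_{n+1}] ⇒ (1 − 2/7z)y_{n+1} = (1 + 5/7z)y_n
  ⇒ R(z) = (1 + 5/7z)/(1 − 2/7z).

Boundary: |R(x)|=1, x<0.
x=-0.78: |R|=0.3621
R=−1: 1+5/7x = −1+2/7x ⇒ -3/7x=2 ⇒ x=2/(-3/7)=-4.6667
Confirm numerically:
  x=-3.451: |R|=0.73766 <1
  x=-2.591: |R|=0.48884 <1
  x=-2.489: |R|=0.45458 <1
  x=-5.154: |R|=1.08447 >1
  x=-4.991: |R|=1.05730 >1
  x=-4.758: |R|=1.01659 >1
Interval (-4.6667, 0).

(-4.6667,0); λ=-10 ⇒ h* = (14/3)/10 = 0.4667.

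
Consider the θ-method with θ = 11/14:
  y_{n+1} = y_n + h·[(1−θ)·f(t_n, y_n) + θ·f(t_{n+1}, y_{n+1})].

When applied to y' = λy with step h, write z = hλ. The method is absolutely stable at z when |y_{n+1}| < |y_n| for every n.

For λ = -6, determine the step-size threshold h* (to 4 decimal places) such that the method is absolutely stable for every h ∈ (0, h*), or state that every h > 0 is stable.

Set f=λy, z=hλ:
  y_{n+1} = y_n + z·[3/14·y_n + 11/14·y_{n+1}] ⇒ (1 − 11/14z)y_{n+1} = (1 + 3/14z)y_n
  Hence R(z) = (1 + 3/14z)/(1 − 11/14z).

Need |R(x)|<1, x<0.
x=-0.87: |R|=0.4832
x=-2: |R|=0.2222
x=-10: |R|=0.1290
x=-100: |R|=0.2567
θ=11/14≥1/2 ⇒ |1+3/14x|<|1−11/14x| ∀x<0 ⇒ unbounded interval.

unbounded; (−∞, 0). Any h>0 works for λ=-6.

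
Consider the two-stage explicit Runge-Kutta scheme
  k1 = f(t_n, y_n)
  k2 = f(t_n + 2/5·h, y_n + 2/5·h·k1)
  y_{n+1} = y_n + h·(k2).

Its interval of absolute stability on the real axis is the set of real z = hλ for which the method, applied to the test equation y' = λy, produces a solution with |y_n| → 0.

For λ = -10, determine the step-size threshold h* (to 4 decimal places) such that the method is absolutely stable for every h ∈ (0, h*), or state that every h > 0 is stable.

On y'=λy, z=hλ:
  k1=λy_n ⇒ h·k1=z·y_n;  k2=λ(1+2/5z)y_n ⇒ h·k2=z(1+2/5z)y_n
  y_{n+1}/y_n = 1 + z(1+2/5z) = 1 + z + 2/5z²
  so R(z) = 1 + z + 2/5z².

Find x<0 with |R(x)|<1.
x=-0.52: |R|=0.5882
R=1: x+2/5x²=0 ⇒ x=−5/2=-2.5000; min R=1−1/(4·2/5)=0.3750>−1
Confirm numerically:
  x=-2.443: |R|=0.94430 <1
  x=-1.251: |R|=0.37500 <1
  x=-1.196: |R|=0.37617 <1
  x=-3.094: |R|=1.73513 >1
  x=-3.085: |R|=1.72189 >1
  x=-2.694: |R|=1.20905 >1
So |R|<1 on (-2.5000, 0).

(-2.5000,0); λ=-10 ⇒ h* = (5/2)/10 = 0.2500.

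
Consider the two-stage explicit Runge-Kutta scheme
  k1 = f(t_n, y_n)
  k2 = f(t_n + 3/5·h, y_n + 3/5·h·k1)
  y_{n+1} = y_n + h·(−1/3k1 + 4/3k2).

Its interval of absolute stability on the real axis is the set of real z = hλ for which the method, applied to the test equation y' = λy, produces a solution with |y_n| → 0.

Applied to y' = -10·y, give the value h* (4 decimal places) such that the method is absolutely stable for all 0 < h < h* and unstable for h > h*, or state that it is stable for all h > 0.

On y'=λy, z=hλ:
  k1=λy_n ⇒ h·k1=z·y_n;  k2=λ(1+3/5z)y_n ⇒ h·k2=z(1+3/5z)y_n
  y_{n+1}/y_n = 1 − 1/3z + 4/3z(1+3/5z) = 1 + z + 4/5z²
  R(z) = 1 + z + 4/5z².

Need |R(x)|<1, x<0.
x=-0.6: |R|=0.6880
R=1: x+4/5x²=0 ⇒ x=−5/4=-1.2500; min R=1−1/(4·4/5)=0.6875>−1
Confirm numerically:
  x=-1.142: |R|=0.90133 <1
  x=-1.058: |R|=0.83749 <1
  x=-0.858: |R|=0.73093 <1
  x=-0.784: |R|=0.70772 <1
  x=-1.743: |R|=1.68744 >1
  x=-1.711: |R|=1.63102 >1
Stable set (-1.2500, 0).

(-1.2500,0); λ=-10 ⇒ h* = (5/4)/10 = 0.1250.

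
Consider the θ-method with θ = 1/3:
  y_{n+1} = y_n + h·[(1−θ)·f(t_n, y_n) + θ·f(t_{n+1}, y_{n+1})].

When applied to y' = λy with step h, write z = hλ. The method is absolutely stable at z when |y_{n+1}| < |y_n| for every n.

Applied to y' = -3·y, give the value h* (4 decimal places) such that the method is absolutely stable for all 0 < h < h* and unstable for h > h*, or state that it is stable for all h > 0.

(-6.0000,0); λ=-3 ⇒ h* = (6)/3 = 2.0000.

On y'=λy, z=hλ:
  y_{n+1} = y_n + z·[2/3·y_n + 1/3·y_{n+1}] ⇒ (1 − 1/3z)y_{n+1} = (1 + 2/3z)y_n
  R(z) = (1 + 2/3z)/(1 − 1/3z).

Need |R(x)|<1, x<0.
x=-1.16: |R|=0.1635
R=−1: 1+2/3x = −1+1/3x ⇒ -1/3x=2 ⇒ x=2/(-1/3)=-6.0000
Confirm numerically:
  x=-5.900: |R|=0.98876 <1
  x=-4.909: |R|=0.86206 <1
  x=-4.489: |R|=0.79824 <1
  x=-3.402: |R|=0.59419 <1
  x=-6.390: |R|=1.04153 >1
  x=-6.358: |R|=1.03826 >1
Stable set (-6.0000, 0).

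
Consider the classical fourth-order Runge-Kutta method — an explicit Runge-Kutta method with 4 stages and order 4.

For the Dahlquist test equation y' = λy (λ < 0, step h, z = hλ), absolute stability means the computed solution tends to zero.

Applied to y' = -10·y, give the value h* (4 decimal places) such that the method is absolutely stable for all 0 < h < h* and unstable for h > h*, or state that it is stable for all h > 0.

(-2.7853,0); λ=-10 ⇒ h* = 0.2785.

Set f=λy, z=hλ:
  order 4, 4-stage ⇒ R(z)=1+z+z^2/2+z^3/6+z^4/24
  (e.g. R(-1.36)=0.28810, |R|=0.28810)

Find x<0 with |R(x)|<1.
x=-1.36: |R|=0.2881
|R(-2.67)|=0.8396 |R(-1.55)|=0.2711 |R(-0.99)|=0.3784
Bisect:
  x_lo=-3.0978 |R|=1.5829  x_hi=-0.2268 |R|=0.7971
  mid=-1.66229 |R|=0.27191 →hi
  mid=-2.38005 |R|=0.54225 →hi
  mid=-2.73893 |R|=0.93232 →hi
  mid=-2.91837 |R|=1.21989 →lo
  mid=-2.82865 |R|=1.06736 →lo
  mid=-2.78379 |R|=0.99774 →hi
  mid=-2.80622 |R|=1.03201 →lo
  ...
  [-2.78537,-2.78519] ⇒ x*=-2.7853
So |R|<1 on (-2.7853, 0).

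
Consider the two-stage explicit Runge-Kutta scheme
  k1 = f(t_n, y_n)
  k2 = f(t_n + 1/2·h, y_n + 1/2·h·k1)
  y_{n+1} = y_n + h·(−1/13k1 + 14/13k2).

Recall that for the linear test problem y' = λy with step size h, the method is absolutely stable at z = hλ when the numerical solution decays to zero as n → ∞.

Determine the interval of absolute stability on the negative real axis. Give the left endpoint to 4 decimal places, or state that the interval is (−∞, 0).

Set f=λy, z=hλ:
  k1=λy_n ⇒ h·k1=z·y_n;  k2=λ(1+1/2z)y_n ⇒ h·k2=z(1+1/2z)y_n
  y_{n+1}/y_n = 1 − 1/13z + 14/13z(1+1/2z) = 1 + z + 7/13z²
  R(z) = 1 + z + 7/13z².

Solve |R(x)|<1 on ℝ⁻.
x=-1.07: |R|=0.5465
R=1: x+7/13x²=0 ⇒ x=−13/7=-1.8571; min R=1−1/(4·7/13)=0.5357>−1
Confirm numerically:
  x=-1.643: |R|=0.81055 <1
  x=-1.186: |R|=0.57140 <1
  x=-1.098: |R|=0.55117 <1
  x=-1.095: |R|=0.55063 <1
  x=-2.339: |R|=1.60688 >1
  x=-2.225: |R|=1.44072 >1
  x=-2.027: |R|=1.18539 >1
Interval (-1.8571, 0).

z∈(-1.8571,0).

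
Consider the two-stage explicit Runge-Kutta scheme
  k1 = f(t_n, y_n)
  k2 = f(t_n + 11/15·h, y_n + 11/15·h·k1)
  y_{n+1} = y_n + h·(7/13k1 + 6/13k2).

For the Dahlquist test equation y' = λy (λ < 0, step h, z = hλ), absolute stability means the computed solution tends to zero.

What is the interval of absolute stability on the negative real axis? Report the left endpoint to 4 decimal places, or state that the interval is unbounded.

On y'=λy, z=hλ:
  k1=λy_n ⇒ h·k1=z·y_n;  k2=λ(1+11/15z)y_n ⇒ h·k2=z(1+11/15z)y_n
  y_{n+1}/y_n = 1 + 7/13z + 6/13z(1+11/15z) = 1 + z + 22/65z²
  ⇒ R(z) = 1 + z + 22/65z².

Find x<0 with |R(x)|<1.
x=-1.06: |R|=0.3203
R=1: x+22/65x²=0 ⇒ x=−65/22=-2.9545; min R=1−1/(4·22/65)=0.2614>−1
Confirm numerically:
  x=-2.594: |R|=0.68345 <1
  x=-2.278: |R|=0.47837 <1
  x=-1.962: |R|=0.34089 <1
  x=-1.383: |R|=0.26437 <1
  x=-3.504: |R|=1.65164 >1
  x=-3.437: |R|=1.56124 >1
  x=-2.983: |R|=1.02873 >1
So |R|<1 on (-2.9545, 0).

(-2.9545, 0).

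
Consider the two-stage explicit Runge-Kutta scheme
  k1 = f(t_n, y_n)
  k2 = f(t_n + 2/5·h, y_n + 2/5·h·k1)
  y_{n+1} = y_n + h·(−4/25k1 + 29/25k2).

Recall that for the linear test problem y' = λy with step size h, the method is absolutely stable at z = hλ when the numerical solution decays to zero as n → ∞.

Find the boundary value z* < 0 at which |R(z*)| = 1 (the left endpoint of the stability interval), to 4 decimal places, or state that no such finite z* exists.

z* = -2.1552.

With y'=λy (z=hλ):
  k1=λy_n ⇒ h·k1=z·y_n;  k2=λ(1+2/5z)y_n ⇒ h·k2=z(1+2/5z)y_n
  y_{n+1}/y_n = 1 − 4/25z + 29/25z(1+2/5z) = 1 + z + 58/125z²
  ⇒ R(z) = 1 + z + 58/125z².

Solve |R(x)|<1 on ℝ⁻.
x=-1.52: |R|=0.5520
R=1: x+58/125x²=0 ⇒ x=−125/58=-2.1552; min R=1−1/(4·58/125)=0.4612>−1
Confirm numerically:
  x=-1.949: |R|=0.81355 <1
  x=-1.551: |R|=0.56520 <1
  x=-1.058: |R|=0.46138 <1
  x=-2.431: |R|=1.31113 >1
  x=-2.278: |R|=1.12983 >1
Stable set (-2.1552, 0).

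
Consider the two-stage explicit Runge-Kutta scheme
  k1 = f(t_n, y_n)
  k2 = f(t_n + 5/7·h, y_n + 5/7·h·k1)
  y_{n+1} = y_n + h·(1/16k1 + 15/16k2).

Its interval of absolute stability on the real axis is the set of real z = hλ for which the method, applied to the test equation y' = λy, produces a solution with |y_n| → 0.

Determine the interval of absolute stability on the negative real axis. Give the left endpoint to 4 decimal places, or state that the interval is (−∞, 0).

Set f=λy, z=hλ:
  k1=λy_n ⇒ h·k1=z·y_n;  k2=λ(1+5/7z)y_n ⇒ h·k2=z(1+5/7z)y_n
  y_{n+1}/y_n = 1 + 1/16z + 15/16z(1+5/7z) = 1 + z + 75/112z²
  Hence R(z) = 1 + z + 75/112z².

Boundary: |R(x)|=1, x<0.
x=-0.57: |R|=0.6476
R=1: x+75/112x²=0 ⇒ x=−112/75=-1.4933; min R=1−1/(4·75/112)=0.6267>−1
Confirm numerically:
  x=-1.375: |R|=0.89104 <1
  x=-1.140: |R|=0.73027 <1
  x=-0.922: |R|=0.64725 <1
  x=-1.881: |R|=1.48830 >1
  x=-1.569: |R|=1.07950 >1
Interval (-1.4933, 0).

z∈(-1.4933,0).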